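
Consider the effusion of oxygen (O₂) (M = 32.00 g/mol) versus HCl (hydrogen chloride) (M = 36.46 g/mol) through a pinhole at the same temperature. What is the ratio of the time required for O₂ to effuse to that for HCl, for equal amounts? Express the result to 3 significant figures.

0.937

Graham's law gives t_O₂/t_HCl = √(M_O₂/M_HCl) = √(32.00/36.46) = √0.8777 = 0.937.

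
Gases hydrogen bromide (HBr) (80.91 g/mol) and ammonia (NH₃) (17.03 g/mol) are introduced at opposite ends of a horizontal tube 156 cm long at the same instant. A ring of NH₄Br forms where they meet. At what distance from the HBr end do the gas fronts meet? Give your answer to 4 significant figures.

49.06 cm

In equal time, each gas travels a distance ∝ its rate ∝ 1/√M, so d_HBr/d_NH₃ = √(M_NH₃/M_HBr) = √(17.03/80.91) = 0.4588.
With d_HBr + d_NH₃ = 156 cm, d_NH₃ = 156/(1 + 0.4588) = 106.9 cm.
d_HBr = 156 − 106.9 = 49.06 cm.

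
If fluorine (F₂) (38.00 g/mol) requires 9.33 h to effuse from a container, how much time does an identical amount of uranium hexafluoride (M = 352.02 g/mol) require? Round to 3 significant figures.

28.4 h

By Graham's law, t_UF₆/t_F₂ = √(M_UF₆/M_F₂) = √(352.02/38.00) = √9.264 = 3.044.
So the time for UF₆ is 9.33 × 3.044 = 28.4 h.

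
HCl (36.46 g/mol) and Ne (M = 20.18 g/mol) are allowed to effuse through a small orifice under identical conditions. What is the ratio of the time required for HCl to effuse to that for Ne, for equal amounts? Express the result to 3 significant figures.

Using Graham's law: t_HCl/t_Ne = √(M_HCl/M_Ne) = √(36.46/20.18) = √1.807 = 1.34.

1.34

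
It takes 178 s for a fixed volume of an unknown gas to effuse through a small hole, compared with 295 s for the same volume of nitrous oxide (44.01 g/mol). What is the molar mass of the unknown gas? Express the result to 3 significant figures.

16.0 g/mol

Graham's law gives t_X/t_N₂O = √(M_X/M_N₂O).
178/295 = 0.6034 = √(M_X/44.01)
M_X = 44.01 × 0.6034² = 44.01 × 0.3641 = 16.0 g/mol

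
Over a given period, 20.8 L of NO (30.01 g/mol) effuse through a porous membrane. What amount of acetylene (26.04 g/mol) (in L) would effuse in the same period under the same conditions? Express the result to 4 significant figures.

Since effusion rate ∝ 1/√M, rate_C₂H₂/rate_NO = √(M_NO/M_C₂H₂) = √(30.01/26.04) = √1.152 = 1.074.
So the volume for C₂H₂ is 20.8 × 1.074 = 22.33 L.

22.33 L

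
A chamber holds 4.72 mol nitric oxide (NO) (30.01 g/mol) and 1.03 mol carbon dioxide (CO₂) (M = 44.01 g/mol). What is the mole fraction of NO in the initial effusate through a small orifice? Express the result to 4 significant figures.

Each component's effusion rate ∝ (its partial pressure)·(1/√M) ∝ n_i/√M_i.
x_NO(eff) = (n_NO/√M_NO) / (n_NO/√M_NO + n_CO₂/√M_CO₂)
= (4.72/√30.01) / (4.72/√30.01 + 1.03/√44.01) = 0.8616/(0.8616 + 0.1553) = 0.8473.

0.8473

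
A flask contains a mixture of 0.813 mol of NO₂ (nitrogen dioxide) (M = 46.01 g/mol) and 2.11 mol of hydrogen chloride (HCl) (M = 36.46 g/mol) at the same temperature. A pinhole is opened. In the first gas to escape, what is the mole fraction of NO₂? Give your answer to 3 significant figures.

Each component's effusion rate ∝ (its partial pressure)·(1/√M) ∝ n_i/√M_i.
Mole fraction of NO₂ in the effusate = (n_NO₂/√M_NO₂) / (n_NO₂/√M_NO₂ + n_HCl/√M_HCl)
= (0.813/√46.01) / (0.813/√46.01 + 2.11/√36.46) = 0.1199/(0.1199 + 0.3494) = 0.255.

0.255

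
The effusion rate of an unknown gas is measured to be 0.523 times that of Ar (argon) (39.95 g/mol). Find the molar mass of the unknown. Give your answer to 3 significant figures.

146 g/mol

By Graham's law, rate_X/rate_Ar = √(M_Ar/M_X).
0.523 = √(39.95/M_X)
M_X = 39.95 / 0.523² = 39.95 / 0.2735 = 146 g/mol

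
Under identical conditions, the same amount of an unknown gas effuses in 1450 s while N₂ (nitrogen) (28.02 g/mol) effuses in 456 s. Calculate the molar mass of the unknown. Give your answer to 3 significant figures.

283 g/mol

By Graham's law, t_X/t_N₂ = √(M_X/M_N₂).
1450/456 = 3.180 = √(M_X/28.02)
M_X = 28.02 × 3.180² = 28.02 × 10.11 = 283 g/mol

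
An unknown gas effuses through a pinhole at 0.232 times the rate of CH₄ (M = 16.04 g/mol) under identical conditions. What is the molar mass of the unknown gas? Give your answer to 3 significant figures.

298 g/mol

Since effusion rate ∝ 1/√M, rate_X/rate_CH₄ = √(M_CH₄/M_X).
0.232 = √(16.04/M_X)
M_X = 16.04 / 0.232² = 16.04 / 0.05382 = 298 g/mol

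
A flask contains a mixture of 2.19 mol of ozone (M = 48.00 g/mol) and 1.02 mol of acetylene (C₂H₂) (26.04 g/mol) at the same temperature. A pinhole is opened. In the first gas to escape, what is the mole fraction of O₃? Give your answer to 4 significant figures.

0.6126

Effusion rate of each component ∝ n_i/√M_i (partial pressure × 1/√M).
So x_O₃ in the escaping gas = (n_O₃/√M_O₃) / Σ(n_i/√M_i)
= (2.19/√48.00) / (2.19/√48.00 + 1.02/√26.04) = 0.3161/(0.3161 + 0.1999) = 0.6126.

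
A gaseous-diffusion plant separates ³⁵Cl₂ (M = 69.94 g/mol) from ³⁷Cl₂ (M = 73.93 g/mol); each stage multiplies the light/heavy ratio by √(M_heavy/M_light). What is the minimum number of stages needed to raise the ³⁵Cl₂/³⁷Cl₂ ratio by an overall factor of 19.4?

107

Per stage α = (73.93/69.94)^(1/2) = 1.05705^0.5, giving ln α = 0.02774.
Need α^N ≥ 19.4 ⇒ N ≥ ln(19.4) / ln α = 2.965 / 0.02774 = 106.89.
Minimum whole number of stages: N = 107.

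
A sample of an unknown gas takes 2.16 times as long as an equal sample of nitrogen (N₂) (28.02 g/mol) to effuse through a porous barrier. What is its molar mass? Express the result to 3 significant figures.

By Graham's law, t_X/t_N₂ = √(M_X/M_N₂).
2.16 = √(M_X/28.02)
M_X = 28.02 × 2.16² = 28.02 × 4.666 = 131 g/mol

131 g/mol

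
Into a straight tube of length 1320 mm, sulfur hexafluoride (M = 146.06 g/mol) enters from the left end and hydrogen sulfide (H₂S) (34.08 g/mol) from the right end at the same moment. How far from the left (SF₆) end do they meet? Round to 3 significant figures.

In equal time, each gas travels a distance ∝ its rate ∝ 1/√M, so d_SF₆/d_H₂S = √(M_H₂S/M_SF₆) = √(34.08/146.06) = 0.4830.
With d_SF₆ + d_H₂S = 1320 mm, d_H₂S = 1320/(1 + 0.4830) = 890.1 mm.
d_SF₆ = 1320 − 890.1 = 430 mm.

430 mm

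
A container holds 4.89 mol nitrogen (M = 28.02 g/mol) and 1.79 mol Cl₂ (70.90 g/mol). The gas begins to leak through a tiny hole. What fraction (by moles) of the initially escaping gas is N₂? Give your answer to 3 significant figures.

The effusion rate of species i is ∝ p_i/√M_i ∝ n_i/√M_i.
So x_N₂ in the escaping gas = (n_N₂/√M_N₂) / Σ(n_i/√M_i)
= (4.89/√28.02) / (4.89/√28.02 + 1.79/√70.90) = 0.9238/(0.9238 + 0.2126) = 0.813.

0.813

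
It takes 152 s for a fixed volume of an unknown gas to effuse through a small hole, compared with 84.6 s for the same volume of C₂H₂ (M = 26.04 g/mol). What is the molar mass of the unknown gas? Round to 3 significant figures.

84.1 g/mol

Using Graham's law: t_X/t_C₂H₂ = √(M_X/M_C₂H₂).
152/84.6 = 1.797 = √(M_X/26.04)
M_X = 26.04 × 1.797² = 26.04 × 3.228 = 84.1 g/mol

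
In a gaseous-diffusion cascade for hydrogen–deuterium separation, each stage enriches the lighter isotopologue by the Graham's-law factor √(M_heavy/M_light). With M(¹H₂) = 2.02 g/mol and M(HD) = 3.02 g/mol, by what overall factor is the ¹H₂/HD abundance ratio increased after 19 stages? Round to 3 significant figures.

45.6

Overall factor = α^19 with α = √(3.02/2.02), i.e. (3.02/2.02)^(19/2).
= 1.49505^(19/2) = 45.6.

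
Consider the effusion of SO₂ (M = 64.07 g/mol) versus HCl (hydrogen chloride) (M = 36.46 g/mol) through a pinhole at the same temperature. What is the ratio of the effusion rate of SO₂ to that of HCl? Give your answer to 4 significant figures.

0.7544

From Graham's law, rate_SO₂/rate_HCl = √(M_HCl/M_SO₂) = √(36.46/64.07) = √0.5691 = 0.7544.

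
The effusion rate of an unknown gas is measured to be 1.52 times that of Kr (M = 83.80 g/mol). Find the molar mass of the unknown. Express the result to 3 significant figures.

Using Graham's law: rate_X/rate_Kr = √(M_Kr/M_X).
1.52 = √(83.80/M_X)
M_X = 83.80 / 1.52² = 83.80 / 2.310 = 36.3 g/mol

36.3 g/mol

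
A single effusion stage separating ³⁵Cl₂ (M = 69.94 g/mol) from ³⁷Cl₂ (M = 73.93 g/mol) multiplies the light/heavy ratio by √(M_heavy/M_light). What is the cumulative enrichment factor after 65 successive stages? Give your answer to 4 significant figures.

After 65 stages the ratio has grown by (√(73.93/69.94))^65 = (73.93/69.94)^(65/2).
= 1.05705^(65/2) = 6.069.

6.069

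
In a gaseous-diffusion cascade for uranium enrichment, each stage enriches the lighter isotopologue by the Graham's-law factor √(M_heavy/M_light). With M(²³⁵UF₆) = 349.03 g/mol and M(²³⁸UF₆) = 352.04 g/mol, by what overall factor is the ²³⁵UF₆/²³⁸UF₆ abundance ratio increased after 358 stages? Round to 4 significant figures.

The single-stage factor is √(M_heavy/M_light), so 358 stages give [√(352.04/349.03)]^358 = (352.04/349.03)^(358/2).
= 1.00862^179 = 4.651.

4.651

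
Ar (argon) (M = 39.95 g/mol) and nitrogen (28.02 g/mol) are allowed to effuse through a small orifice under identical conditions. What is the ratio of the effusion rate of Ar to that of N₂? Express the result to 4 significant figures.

From Graham's law, rate_Ar/rate_N₂ = √(M_N₂/M_Ar) = √(28.02/39.95) = √0.7014 = 0.8375.

0.8375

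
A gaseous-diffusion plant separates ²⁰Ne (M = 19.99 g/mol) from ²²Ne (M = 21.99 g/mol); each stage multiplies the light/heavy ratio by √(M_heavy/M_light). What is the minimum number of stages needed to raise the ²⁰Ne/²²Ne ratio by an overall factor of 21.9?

Single-stage factor α = √(21.99/19.99), so ln α = ½ ln(1.10005) = 0.04768.
Need α^N ≥ 21.9 ⇒ N ≥ ln(21.9) / ln α = 3.086 / 0.04768 = 64.74.
So at least 65 stages are needed.

65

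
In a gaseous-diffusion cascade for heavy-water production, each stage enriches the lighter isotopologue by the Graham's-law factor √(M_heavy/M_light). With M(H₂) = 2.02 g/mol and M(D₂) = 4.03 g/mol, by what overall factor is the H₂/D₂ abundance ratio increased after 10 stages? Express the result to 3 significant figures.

31.6

Overall factor = α^10 with α = √(4.03/2.02), i.e. (4.03/2.02)^(10/2).
= 1.99505^5 = 31.6.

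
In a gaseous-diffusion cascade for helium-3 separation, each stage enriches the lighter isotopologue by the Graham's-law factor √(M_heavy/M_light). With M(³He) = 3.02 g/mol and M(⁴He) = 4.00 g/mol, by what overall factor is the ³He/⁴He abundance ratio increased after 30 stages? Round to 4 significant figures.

Each stage multiplies the ratio by α = √(4.00/3.02), so after 30 stages the overall factor is α^30 = (4.00/3.02)^(30/2).
= 1.32450^15 = 67.73.

67.73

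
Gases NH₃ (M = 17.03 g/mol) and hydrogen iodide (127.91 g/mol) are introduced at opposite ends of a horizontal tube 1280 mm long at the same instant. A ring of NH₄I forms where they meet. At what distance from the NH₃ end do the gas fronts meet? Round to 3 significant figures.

938 mm

Graham's law gives d_NH₃/d_HI = rate_NH₃/rate_HI = √(M_HI/M_NH₃) = √(127.91/17.03) = 2.741.
With d_NH₃ + d_HI = 1280 mm, d_HI = 1280/(1 + 2.741) = 342.2 mm.
d_NH₃ = 1280 − 342.2 = 938 mm.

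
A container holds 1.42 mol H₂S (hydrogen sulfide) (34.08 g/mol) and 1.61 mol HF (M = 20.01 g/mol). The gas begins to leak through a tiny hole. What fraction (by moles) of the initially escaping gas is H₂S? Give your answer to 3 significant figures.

Rate_i ∝ x_i/√M_i (Graham's law weighted by mole fraction), so the effusate composition follows n_i/√M_i.
So x_H₂S in the escaping gas = (n_H₂S/√M_H₂S) / Σ(n_i/√M_i)
= (1.42/√34.08) / (1.42/√34.08 + 1.61/√20.01) = 0.2432/(0.2432 + 0.3599) = 0.403.

0.403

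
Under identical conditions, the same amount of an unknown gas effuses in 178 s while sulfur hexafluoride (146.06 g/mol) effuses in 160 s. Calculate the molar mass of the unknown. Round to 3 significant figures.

181 g/mol

Using Graham's law: t_X/t_SF₆ = √(M_X/M_SF₆).
178/160 = 1.113 = √(M_X/146.06)
M_X = 146.06 × 1.113² = 146.06 × 1.238 = 181 g/mol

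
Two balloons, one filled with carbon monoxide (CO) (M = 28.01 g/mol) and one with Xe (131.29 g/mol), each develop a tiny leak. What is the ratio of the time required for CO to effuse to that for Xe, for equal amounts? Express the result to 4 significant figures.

0.4619

Graham's law gives t_CO/t_Xe = √(M_CO/M_Xe) = √(28.01/131.29) = √0.2133 = 0.4619.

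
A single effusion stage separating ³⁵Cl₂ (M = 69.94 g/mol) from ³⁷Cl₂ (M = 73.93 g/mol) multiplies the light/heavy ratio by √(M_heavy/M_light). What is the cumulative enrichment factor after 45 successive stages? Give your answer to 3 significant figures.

3.48

After 45 stages the ratio has grown by (√(73.93/69.94))^45 = (73.93/69.94)^(45/2).
= 1.05705^(45/2) = 3.48.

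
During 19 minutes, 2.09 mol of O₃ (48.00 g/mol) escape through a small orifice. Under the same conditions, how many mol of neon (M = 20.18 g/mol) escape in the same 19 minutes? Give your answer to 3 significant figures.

By Graham's law, rate_Ne/rate_O₃ = √(M_O₃/M_Ne) = √(48.00/20.18) = √2.379 = 1.542.
So the amount for Ne is 2.09 × 1.542 = 3.22 mol.

3.22 mol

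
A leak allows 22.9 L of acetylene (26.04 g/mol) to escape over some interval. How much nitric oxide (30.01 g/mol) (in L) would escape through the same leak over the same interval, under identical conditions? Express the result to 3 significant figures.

Using Graham's law: rate_NO/rate_C₂H₂ = √(M_C₂H₂/M_NO) = √(26.04/30.01) = √0.8677 = 0.9315.
So the volume for NO is 22.9 × 0.9315 = 21.3 L.

21.3 L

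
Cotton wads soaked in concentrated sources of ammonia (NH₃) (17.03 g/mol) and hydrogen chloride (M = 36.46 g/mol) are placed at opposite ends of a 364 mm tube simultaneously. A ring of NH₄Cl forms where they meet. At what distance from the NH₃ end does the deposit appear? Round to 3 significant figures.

216 mm

The fronts meet when d_NH₃ + d_HCl = L with d_NH₃/d_HCl = √(M_HCl/M_NH₃) (Graham's law). Here √(M_HCl/M_NH₃) = √(36.46/17.03) = 1.463.
With d_NH₃ + d_HCl = 364 mm, d_HCl = 364/(1 + 1.463) = 147.8 mm.
d_NH₃ = 364 − 147.8 = 216 mm.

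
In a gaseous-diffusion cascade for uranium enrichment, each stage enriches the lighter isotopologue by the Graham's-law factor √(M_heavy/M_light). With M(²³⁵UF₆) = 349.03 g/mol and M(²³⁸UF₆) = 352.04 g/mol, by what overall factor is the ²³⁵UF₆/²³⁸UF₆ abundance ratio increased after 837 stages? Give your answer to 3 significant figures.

Overall factor = α^837 with α = √(352.04/349.03), i.e. (352.04/349.03)^(837/2).
= 1.00862^(837/2) = 36.4.

36.4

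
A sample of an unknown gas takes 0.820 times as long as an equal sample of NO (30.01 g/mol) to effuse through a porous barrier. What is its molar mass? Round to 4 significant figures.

Graham's law gives t_X/t_NO = √(M_X/M_NO).
0.820 = √(M_X/30.01)
M_X = 30.01 × 0.820² = 30.01 × 0.6724 = 20.18 g/mol

20.18 g/mol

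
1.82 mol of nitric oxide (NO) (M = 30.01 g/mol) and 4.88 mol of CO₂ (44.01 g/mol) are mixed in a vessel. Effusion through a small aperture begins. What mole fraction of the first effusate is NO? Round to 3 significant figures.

0.311

Rate_i ∝ x_i/√M_i (Graham's law weighted by mole fraction), so the effusate composition follows n_i/√M_i.
Mole fraction of NO in the effusate = (n_NO/√M_NO) / (n_NO/√M_NO + n_CO₂/√M_CO₂)
= (1.82/√30.01) / (1.82/√30.01 + 4.88/√44.01) = 0.3322/(0.3322 + 0.7356) = 0.311.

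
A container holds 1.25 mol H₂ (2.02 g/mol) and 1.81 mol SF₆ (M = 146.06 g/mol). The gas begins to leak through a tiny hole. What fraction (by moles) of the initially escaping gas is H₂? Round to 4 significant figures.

Each component's effusion rate ∝ (its partial pressure)·(1/√M) ∝ n_i/√M_i.
So x_H₂ in the escaping gas = (n_H₂/√M_H₂) / Σ(n_i/√M_i)
= (1.25/√2.02) / (1.25/√2.02 + 1.81/√146.06) = 0.8795/(0.8795 + 0.1498) = 0.8545.

0.8545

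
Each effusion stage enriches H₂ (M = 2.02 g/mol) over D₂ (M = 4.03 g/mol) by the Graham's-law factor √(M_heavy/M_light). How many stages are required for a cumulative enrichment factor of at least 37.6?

11

Single-stage factor α = √(4.03/2.02), so ln α = ½ ln(1.99505) = 0.3453.
Need α^N ≥ 37.6 ⇒ N ≥ ln(37.6) / ln α = 3.627 / 0.3453 = 10.50.
So at least 11 stages are needed.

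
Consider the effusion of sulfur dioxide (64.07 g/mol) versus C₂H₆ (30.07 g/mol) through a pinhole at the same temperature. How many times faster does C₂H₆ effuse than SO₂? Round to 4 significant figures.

1.460

Since effusion rate ∝ 1/√M, rate_C₂H₆/rate_SO₂ = √(M_SO₂/M_C₂H₆) = √(64.07/30.07) = √2.131 = 1.460.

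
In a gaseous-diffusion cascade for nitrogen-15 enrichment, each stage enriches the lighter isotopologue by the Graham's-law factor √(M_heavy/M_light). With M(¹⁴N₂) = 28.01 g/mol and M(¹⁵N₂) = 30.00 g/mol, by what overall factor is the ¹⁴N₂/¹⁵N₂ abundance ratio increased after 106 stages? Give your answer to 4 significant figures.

38.00

Each stage multiplies the ratio by α = √(30.00/28.01), so after 106 stages the overall factor is α^106 = (30.00/28.01)^(106/2).
= 1.07105^53 = 38.00.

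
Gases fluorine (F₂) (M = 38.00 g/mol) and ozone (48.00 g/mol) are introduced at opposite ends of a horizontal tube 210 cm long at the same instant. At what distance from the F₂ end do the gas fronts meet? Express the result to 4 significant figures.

111.1 cm

Graham's law gives d_F₂/d_O₃ = rate_F₂/rate_O₃ = √(M_O₃/M_F₂) = √(48.00/38.00) = 1.124.
With d_F₂ + d_O₃ = 210 cm, d_O₃ = 210/(1 + 1.124) = 98.87 cm.
d_F₂ = 210 − 98.87 = 111.1 cm.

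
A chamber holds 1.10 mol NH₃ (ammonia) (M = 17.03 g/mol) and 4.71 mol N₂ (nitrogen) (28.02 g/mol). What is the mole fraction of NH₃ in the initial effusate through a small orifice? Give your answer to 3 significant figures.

Effusion rate of each component ∝ n_i/√M_i (partial pressure × 1/√M).
x_NH₃(eff) = (n_NH₃/√M_NH₃) / (n_NH₃/√M_NH₃ + n_N₂/√M_N₂)
= (1.10/√17.03) / (1.10/√17.03 + 4.71/√28.02) = 0.2666/(0.2666 + 0.8898) = 0.231.

0.231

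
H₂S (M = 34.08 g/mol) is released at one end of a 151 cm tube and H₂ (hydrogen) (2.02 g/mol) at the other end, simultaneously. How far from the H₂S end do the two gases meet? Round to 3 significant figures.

Graham's law gives d_H₂S/d_H₂ = rate_H₂S/rate_H₂ = √(M_H₂/M_H₂S) = √(2.02/34.08) = 0.2435.
With d_H₂S + d_H₂ = 151 cm, d_H₂ = 151/(1 + 0.2435) = 121.4 cm.
d_H₂S = 151 − 121.4 = 29.6 cm.

29.6 cm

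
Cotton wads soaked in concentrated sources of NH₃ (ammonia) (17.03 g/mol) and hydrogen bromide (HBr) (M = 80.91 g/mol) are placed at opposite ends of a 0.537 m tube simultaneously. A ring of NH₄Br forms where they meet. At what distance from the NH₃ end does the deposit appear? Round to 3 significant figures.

The fronts meet when d_NH₃ + d_HBr = L with d_NH₃/d_HBr = √(M_HBr/M_NH₃) (Graham's law). Here √(M_HBr/M_NH₃) = √(80.91/17.03) = 2.180.
With d_NH₃ + d_HBr = 0.537 m, d_HBr = 0.537/(1 + 2.180) = 0.1689 m.
d_NH₃ = 0.537 − 0.1689 = 0.368 m.

0.368 m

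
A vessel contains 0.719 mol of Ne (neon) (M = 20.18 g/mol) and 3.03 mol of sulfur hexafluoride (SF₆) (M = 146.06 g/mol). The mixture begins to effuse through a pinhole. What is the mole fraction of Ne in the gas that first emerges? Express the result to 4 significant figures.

Each component's effusion rate ∝ (its partial pressure)·(1/√M) ∝ n_i/√M_i.
x_Ne(eff) = (n_Ne/√M_Ne) / (n_Ne/√M_Ne + n_SF₆/√M_SF₆)
= (0.719/√20.18) / (0.719/√20.18 + 3.03/√146.06) = 0.1601/(0.1601 + 0.2507) = 0.3896.

0.3896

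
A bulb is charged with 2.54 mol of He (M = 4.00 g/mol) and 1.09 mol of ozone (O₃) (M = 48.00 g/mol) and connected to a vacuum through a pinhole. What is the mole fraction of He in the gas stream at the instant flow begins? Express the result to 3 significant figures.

0.890

Effusion rate of each component ∝ n_i/√M_i (partial pressure × 1/√M).
Mole fraction of He in the effusate = (n_He/√M_He) / (n_He/√M_He + n_O₃/√M_O₃)
= (2.54/√4.00) / (2.54/√4.00 + 1.09/√48.00) = 1.270/(1.270 + 0.1573) = 0.890.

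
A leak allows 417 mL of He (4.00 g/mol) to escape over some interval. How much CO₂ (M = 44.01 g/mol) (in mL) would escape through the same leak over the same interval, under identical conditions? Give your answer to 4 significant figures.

Using Graham's law: rate_CO₂/rate_He = √(M_He/M_CO₂) = √(4.00/44.01) = √0.09089 = 0.3015.
So the volume for CO₂ is 417 × 0.3015 = 125.7 mL.

125.7 mL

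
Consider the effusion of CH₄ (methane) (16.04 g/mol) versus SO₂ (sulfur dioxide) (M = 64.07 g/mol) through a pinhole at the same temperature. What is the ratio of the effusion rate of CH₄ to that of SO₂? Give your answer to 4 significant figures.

1.999

Graham's law gives rate_CH₄/rate_SO₂ = √(M_SO₂/M_CH₄) = √(64.07/16.04) = √3.994 = 1.999.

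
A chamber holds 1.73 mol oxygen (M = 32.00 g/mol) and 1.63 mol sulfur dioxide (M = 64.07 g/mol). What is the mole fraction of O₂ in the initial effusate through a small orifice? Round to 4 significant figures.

The effusion rate of species i is ∝ p_i/√M_i ∝ n_i/√M_i.
So x_O₂ in the escaping gas = (n_O₂/√M_O₂) / Σ(n_i/√M_i)
= (1.73/√32.00) / (1.73/√32.00 + 1.63/√64.07) = 0.3058/(0.3058 + 0.2036) = 0.6003.

0.6003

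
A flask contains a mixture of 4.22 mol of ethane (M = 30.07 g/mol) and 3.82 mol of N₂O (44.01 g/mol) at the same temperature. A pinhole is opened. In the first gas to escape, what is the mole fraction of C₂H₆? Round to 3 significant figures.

Effusion rate of each component ∝ n_i/√M_i (partial pressure × 1/√M).
So x_C₂H₆ in the escaping gas = (n_C₂H₆/√M_C₂H₆) / Σ(n_i/√M_i)
= (4.22/√30.07) / (4.22/√30.07 + 3.82/√44.01) = 0.7696/(0.7696 + 0.5758) = 0.572.

0.572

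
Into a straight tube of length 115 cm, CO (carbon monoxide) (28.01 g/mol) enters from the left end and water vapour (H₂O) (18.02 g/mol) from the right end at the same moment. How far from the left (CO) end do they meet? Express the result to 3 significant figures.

Graham's law gives d_CO/d_H₂O = rate_CO/rate_H₂O = √(M_H₂O/M_CO) = √(18.02/28.01) = 0.8021.
With d_CO + d_H₂O = 115 cm, d_H₂O = 115/(1 + 0.8021) = 63.81 cm.
d_CO = 115 − 63.81 = 51.2 cm.

51.2 cm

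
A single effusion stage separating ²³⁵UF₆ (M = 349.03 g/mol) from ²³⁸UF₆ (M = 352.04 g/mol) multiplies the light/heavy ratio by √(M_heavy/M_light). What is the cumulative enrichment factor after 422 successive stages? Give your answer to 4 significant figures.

6.122

After 422 stages the ratio has grown by (√(352.04/349.03))^422 = (352.04/349.03)^(422/2).
= 1.00862^211 = 6.122.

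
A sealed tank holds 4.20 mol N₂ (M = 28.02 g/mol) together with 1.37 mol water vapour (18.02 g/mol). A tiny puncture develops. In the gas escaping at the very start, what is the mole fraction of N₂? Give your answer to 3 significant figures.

The effusion rate of species i is ∝ p_i/√M_i ∝ n_i/√M_i.
Mole fraction of N₂ in the effusate = (n_N₂/√M_N₂) / (n_N₂/√M_N₂ + n_H₂O/√M_H₂O)
= (4.20/√28.02) / (4.20/√28.02 + 1.37/√18.02) = 0.7934/(0.7934 + 0.3227) = 0.711.

0.711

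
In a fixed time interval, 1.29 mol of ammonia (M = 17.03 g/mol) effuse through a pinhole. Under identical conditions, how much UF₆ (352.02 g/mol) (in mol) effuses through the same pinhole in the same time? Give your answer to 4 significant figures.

By Graham's law, rate_UF₆/rate_NH₃ = √(M_NH₃/M_UF₆) = √(17.03/352.02) = √0.04838 = 0.2199.
So the amount for UF₆ is 1.29 × 0.2199 = 0.2837 mol.

0.2837 mol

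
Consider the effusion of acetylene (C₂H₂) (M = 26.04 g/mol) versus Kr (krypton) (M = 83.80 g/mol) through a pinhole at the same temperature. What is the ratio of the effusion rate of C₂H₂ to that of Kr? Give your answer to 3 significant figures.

By Graham's law, rate_C₂H₂/rate_Kr = √(M_Kr/M_C₂H₂) = √(83.80/26.04) = √3.218 = 1.79.

1.79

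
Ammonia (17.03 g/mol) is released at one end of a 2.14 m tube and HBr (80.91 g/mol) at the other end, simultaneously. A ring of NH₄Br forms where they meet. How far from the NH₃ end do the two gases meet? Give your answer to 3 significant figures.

The fronts meet when d_NH₃ + d_HBr = L with d_NH₃/d_HBr = √(M_HBr/M_NH₃) (Graham's law). Here √(M_HBr/M_NH₃) = √(80.91/17.03) = 2.180.
With d_NH₃ + d_HBr = 2.14 m, d_HBr = 2.14/(1 + 2.180) = 0.6730 m.
d_NH₃ = 2.14 − 0.6730 = 1.47 m.

1.47 m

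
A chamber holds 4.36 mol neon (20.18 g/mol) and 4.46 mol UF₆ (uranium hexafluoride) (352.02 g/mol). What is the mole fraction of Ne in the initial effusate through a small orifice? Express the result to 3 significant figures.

Effusion rate of each component ∝ n_i/√M_i (partial pressure × 1/√M).
x_Ne(eff) = (n_Ne/√M_Ne) / (n_Ne/√M_Ne + n_UF₆/√M_UF₆)
= (4.36/√20.18) / (4.36/√20.18 + 4.46/√352.02) = 0.9706/(0.9706 + 0.2377) = 0.803.

0.803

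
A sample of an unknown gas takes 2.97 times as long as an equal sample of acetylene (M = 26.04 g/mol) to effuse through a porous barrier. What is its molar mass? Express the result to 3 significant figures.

230 g/mol

Using Graham's law: t_X/t_C₂H₂ = √(M_X/M_C₂H₂).
2.97 = √(M_X/26.04)
M_X = 26.04 × 2.97² = 26.04 × 8.821 = 230 g/mol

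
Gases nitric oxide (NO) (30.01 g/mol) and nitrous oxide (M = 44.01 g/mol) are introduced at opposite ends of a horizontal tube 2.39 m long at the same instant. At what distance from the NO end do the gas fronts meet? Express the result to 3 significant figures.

Graham's law gives d_NO/d_N₂O = rate_NO/rate_N₂O = √(M_N₂O/M_NO) = √(44.01/30.01) = 1.211.
With d_NO + d_N₂O = 2.39 m, d_N₂O = 2.39/(1 + 1.211) = 1.081 m.
d_NO = 2.39 − 1.081 = 1.31 m.

1.31 m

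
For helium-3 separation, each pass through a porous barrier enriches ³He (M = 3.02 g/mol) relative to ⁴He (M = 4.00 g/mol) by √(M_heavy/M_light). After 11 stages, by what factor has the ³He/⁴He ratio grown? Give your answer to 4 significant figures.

4.691

After 11 stages the ratio has grown by (√(4.00/3.02))^11 = (4.00/3.02)^(11/2).
= 1.32450^(11/2) = 4.691.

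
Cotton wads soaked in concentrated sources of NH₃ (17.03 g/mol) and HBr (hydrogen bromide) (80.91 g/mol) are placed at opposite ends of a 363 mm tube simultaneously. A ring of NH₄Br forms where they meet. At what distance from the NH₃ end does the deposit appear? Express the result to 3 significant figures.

Distances travelled in equal time are proportional to diffusion rates, so d_NH₃/d_HBr = √(M_HBr/M_NH₃) = √(80.91/17.03) = 2.180.
With d_NH₃ + d_HBr = 363 mm, d_HBr = 363/(1 + 2.180) = 114.2 mm.
d_NH₃ = 363 − 114.2 = 249 mm.

249 mm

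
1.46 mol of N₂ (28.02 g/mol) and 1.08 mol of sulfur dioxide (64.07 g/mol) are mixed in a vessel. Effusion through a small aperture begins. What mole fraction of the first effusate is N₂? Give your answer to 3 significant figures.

The effusion rate of species i is ∝ p_i/√M_i ∝ n_i/√M_i.
Mole fraction of N₂ in the effusate = (n_N₂/√M_N₂) / (n_N₂/√M_N₂ + n_SO₂/√M_SO₂)
= (1.46/√28.02) / (1.46/√28.02 + 1.08/√64.07) = 0.2758/(0.2758 + 0.1349) = 0.672.

0.672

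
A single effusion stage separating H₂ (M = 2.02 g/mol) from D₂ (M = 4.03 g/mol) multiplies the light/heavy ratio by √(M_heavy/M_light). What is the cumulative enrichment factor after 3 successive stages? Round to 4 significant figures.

The single-stage factor is √(M_heavy/M_light), so 3 stages give [√(4.03/2.02)]^3 = (4.03/2.02)^(3/2).
= 1.99505^(3/2) = 2.818.

2.818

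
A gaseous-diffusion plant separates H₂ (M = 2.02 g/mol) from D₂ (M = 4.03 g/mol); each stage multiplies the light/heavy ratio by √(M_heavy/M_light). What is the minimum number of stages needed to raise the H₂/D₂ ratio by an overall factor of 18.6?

With α = √(4.03/2.02) per stage, ln α = ½ ln(1.99505) = 0.3453.
Need α^N ≥ 18.6 ⇒ N ≥ ln(18.6) / ln α = 2.923 / 0.3453 = 8.46.
Minimum whole number of stages: N = 9.

9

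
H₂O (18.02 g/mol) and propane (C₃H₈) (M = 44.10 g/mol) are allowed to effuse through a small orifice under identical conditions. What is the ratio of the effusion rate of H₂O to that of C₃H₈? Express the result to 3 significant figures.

1.56

From Graham's law, rate_H₂O/rate_C₃H₈ = √(M_C₃H₈/M_H₂O) = √(44.10/18.02) = √2.447 = 1.56.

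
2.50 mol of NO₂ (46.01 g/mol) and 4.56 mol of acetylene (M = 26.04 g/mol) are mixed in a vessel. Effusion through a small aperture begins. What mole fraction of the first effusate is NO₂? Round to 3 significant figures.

Rate_i ∝ x_i/√M_i (Graham's law weighted by mole fraction), so the effusate composition follows n_i/√M_i.
Mole fraction of NO₂ in the effusate = (n_NO₂/√M_NO₂) / (n_NO₂/√M_NO₂ + n_C₂H₂/√M_C₂H₂)
= (2.50/√46.01) / (2.50/√46.01 + 4.56/√26.04) = 0.3686/(0.3686 + 0.8936) = 0.292.

0.292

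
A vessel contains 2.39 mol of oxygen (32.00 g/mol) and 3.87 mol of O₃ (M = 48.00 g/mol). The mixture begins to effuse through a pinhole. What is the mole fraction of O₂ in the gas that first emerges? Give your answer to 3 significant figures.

Rate_i ∝ x_i/√M_i (Graham's law weighted by mole fraction), so the effusate composition follows n_i/√M_i.
Mole fraction of O₂ in the effusate = (n_O₂/√M_O₂) / (n_O₂/√M_O₂ + n_O₃/√M_O₃)
= (2.39/√32.00) / (2.39/√32.00 + 3.87/√48.00) = 0.4225/(0.4225 + 0.5586) = 0.431.

0.431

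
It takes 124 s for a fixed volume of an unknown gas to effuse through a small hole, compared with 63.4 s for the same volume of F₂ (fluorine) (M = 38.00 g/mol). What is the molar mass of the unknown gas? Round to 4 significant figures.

From Graham's law, t_X/t_F₂ = √(M_X/M_F₂).
124/63.4 = 1.956 = √(M_X/38.00)
M_X = 38.00 × 1.956² = 38.00 × 3.825 = 145.4 g/mol

145.4 g/mol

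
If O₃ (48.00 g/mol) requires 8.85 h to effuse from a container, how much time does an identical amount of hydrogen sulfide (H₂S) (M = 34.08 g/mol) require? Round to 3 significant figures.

7.46 h

From Graham's law, t_H₂S/t_O₃ = √(M_H₂S/M_O₃) = √(34.08/48.00) = √0.7100 = 0.8426.
So the time for H₂S is 8.85 × 0.8426 = 7.46 h.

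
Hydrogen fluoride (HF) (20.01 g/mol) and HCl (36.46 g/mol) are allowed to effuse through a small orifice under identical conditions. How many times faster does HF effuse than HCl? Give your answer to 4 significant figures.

Graham's law gives rate_HF/rate_HCl = √(M_HCl/M_HF) = √(36.46/20.01) = √1.822 = 1.350.

1.350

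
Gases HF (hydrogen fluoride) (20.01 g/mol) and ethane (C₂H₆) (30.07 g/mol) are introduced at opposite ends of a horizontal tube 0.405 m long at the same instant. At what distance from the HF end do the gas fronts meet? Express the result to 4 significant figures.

0.2230 m

Distances travelled in equal time are proportional to diffusion rates, so d_HF/d_C₂H₆ = √(M_C₂H₆/M_HF) = √(30.07/20.01) = 1.226.
With d_HF + d_C₂H₆ = 0.405 m, d_C₂H₆ = 0.405/(1 + 1.226) = 0.1820 m.
d_HF = 0.405 − 0.1820 = 0.2230 m.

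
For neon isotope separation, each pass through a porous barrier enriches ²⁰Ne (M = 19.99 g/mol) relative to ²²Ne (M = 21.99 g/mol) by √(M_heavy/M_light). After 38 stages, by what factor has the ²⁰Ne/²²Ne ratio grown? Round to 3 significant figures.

6.12

Overall factor = α^38 with α = √(21.99/19.99), i.e. (21.99/19.99)^(38/2).
= 1.10005^19 = 6.12.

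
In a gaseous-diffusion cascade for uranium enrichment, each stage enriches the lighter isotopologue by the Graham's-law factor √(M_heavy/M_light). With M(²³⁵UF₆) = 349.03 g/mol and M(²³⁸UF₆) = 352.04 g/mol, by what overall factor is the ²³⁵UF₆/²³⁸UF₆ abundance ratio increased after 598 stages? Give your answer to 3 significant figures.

13.0

Each stage multiplies the ratio by α = √(352.04/349.03), so after 598 stages the overall factor is α^598 = (352.04/349.03)^(598/2).
= 1.00862^299 = 13.0.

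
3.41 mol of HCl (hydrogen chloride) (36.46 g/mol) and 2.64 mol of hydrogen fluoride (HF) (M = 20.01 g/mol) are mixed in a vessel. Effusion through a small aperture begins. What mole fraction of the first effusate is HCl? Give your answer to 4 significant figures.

Effusion rate of each component ∝ n_i/√M_i (partial pressure × 1/√M).
So x_HCl in the escaping gas = (n_HCl/√M_HCl) / Σ(n_i/√M_i)
= (3.41/√36.46) / (3.41/√36.46 + 2.64/√20.01) = 0.5647/(0.5647 + 0.5902) = 0.4890.

0.4890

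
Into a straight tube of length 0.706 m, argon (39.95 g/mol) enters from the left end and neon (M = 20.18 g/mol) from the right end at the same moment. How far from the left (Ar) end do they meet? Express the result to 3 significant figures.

0.293 m

Distances travelled in equal time are proportional to diffusion rates, so d_Ar/d_Ne = √(M_Ne/M_Ar) = √(20.18/39.95) = 0.7107.
With d_Ar + d_Ne = 0.706 m, d_Ne = 0.706/(1 + 0.7107) = 0.4127 m.
d_Ar = 0.706 − 0.4127 = 0.293 m.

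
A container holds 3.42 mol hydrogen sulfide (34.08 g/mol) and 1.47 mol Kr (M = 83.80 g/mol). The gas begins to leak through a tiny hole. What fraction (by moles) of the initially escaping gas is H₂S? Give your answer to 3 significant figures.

0.785

Rate_i ∝ x_i/√M_i (Graham's law weighted by mole fraction), so the effusate composition follows n_i/√M_i.
Mole fraction of H₂S in the effusate = (n_H₂S/√M_H₂S) / (n_H₂S/√M_H₂S + n_Kr/√M_Kr)
= (3.42/√34.08) / (3.42/√34.08 + 1.47/√83.80) = 0.5858/(0.5858 + 0.1606) = 0.785.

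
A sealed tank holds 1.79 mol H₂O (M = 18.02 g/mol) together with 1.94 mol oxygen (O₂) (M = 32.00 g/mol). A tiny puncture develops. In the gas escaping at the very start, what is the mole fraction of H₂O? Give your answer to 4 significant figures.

The effusion rate of species i is ∝ p_i/√M_i ∝ n_i/√M_i.
Mole fraction of H₂O in the effusate = (n_H₂O/√M_H₂O) / (n_H₂O/√M_H₂O + n_O₂/√M_O₂)
= (1.79/√18.02) / (1.79/√18.02 + 1.94/√32.00) = 0.4217/(0.4217 + 0.3429) = 0.5515.

0.5515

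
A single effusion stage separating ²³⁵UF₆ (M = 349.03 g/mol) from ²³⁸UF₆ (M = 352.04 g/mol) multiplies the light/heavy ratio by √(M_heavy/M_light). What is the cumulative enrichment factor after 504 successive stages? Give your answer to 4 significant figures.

8.705

The single-stage factor is √(M_heavy/M_light), so 504 stages give [√(352.04/349.03)]^504 = (352.04/349.03)^(504/2).
= 1.00862^252 = 8.705.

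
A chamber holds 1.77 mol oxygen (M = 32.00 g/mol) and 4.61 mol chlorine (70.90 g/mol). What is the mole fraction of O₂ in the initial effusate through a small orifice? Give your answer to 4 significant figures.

Rate_i ∝ x_i/√M_i (Graham's law weighted by mole fraction), so the effusate composition follows n_i/√M_i.
Mole fraction of O₂ in the effusate = (n_O₂/√M_O₂) / (n_O₂/√M_O₂ + n_Cl₂/√M_Cl₂)
= (1.77/√32.00) / (1.77/√32.00 + 4.61/√70.90) = 0.3129/(0.3129 + 0.5475) = 0.3637.

0.3637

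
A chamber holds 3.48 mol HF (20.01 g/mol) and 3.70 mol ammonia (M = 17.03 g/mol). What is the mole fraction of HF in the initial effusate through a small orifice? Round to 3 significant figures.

Rate_i ∝ x_i/√M_i (Graham's law weighted by mole fraction), so the effusate composition follows n_i/√M_i.
x_HF(eff) = (n_HF/√M_HF) / (n_HF/√M_HF + n_NH₃/√M_NH₃)
= (3.48/√20.01) / (3.48/√20.01 + 3.70/√17.03) = 0.7780/(0.7780 + 0.8966) = 0.465.

0.465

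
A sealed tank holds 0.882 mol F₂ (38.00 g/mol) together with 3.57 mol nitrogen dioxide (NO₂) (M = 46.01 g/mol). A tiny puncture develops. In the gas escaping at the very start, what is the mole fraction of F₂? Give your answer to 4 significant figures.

0.2137

Rate_i ∝ x_i/√M_i (Graham's law weighted by mole fraction), so the effusate composition follows n_i/√M_i.
x_F₂(eff) = (n_F₂/√M_F₂) / (n_F₂/√M_F₂ + n_NO₂/√M_NO₂)
= (0.882/√38.00) / (0.882/√38.00 + 3.57/√46.01) = 0.1431/(0.1431 + 0.5263) = 0.2137.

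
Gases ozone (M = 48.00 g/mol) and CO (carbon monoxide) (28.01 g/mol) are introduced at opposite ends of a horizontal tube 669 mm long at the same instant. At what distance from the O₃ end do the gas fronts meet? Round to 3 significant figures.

290 mm

In equal time, each gas travels a distance ∝ its rate ∝ 1/√M, so d_O₃/d_CO = √(M_CO/M_O₃) = √(28.01/48.00) = 0.7639.
With d_O₃ + d_CO = 669 mm, d_CO = 669/(1 + 0.7639) = 379.3 mm.
d_O₃ = 669 − 379.3 = 290 mm.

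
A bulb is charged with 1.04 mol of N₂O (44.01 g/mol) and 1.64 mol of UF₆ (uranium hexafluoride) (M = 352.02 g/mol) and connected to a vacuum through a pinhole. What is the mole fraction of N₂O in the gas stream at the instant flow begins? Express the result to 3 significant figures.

0.642

The effusion rate of species i is ∝ p_i/√M_i ∝ n_i/√M_i.
x_N₂O(eff) = (n_N₂O/√M_N₂O) / (n_N₂O/√M_N₂O + n_UF₆/√M_UF₆)
= (1.04/√44.01) / (1.04/√44.01 + 1.64/√352.02) = 0.1568/(0.1568 + 0.08741) = 0.642.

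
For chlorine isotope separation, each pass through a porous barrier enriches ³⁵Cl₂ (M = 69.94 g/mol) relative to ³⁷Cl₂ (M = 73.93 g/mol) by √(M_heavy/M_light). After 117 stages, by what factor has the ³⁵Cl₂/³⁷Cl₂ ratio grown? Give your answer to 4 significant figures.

25.68

The single-stage factor is √(M_heavy/M_light), so 117 stages give [√(73.93/69.94)]^117 = (73.93/69.94)^(117/2).
= 1.05705^(117/2) = 25.68.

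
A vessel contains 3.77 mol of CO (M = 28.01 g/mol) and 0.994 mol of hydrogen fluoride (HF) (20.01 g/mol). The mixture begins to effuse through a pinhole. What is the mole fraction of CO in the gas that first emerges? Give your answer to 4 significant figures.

Effusion rate of each component ∝ n_i/√M_i (partial pressure × 1/√M).
x_CO(eff) = (n_CO/√M_CO) / (n_CO/√M_CO + n_HF/√M_HF)
= (3.77/√28.01) / (3.77/√28.01 + 0.994/√20.01) = 0.7123/(0.7123 + 0.2222) = 0.7622.

0.7622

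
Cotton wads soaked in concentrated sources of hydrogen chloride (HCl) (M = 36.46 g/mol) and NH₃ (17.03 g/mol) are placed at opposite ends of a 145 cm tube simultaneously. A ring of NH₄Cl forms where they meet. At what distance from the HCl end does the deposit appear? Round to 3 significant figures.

58.9 cm

Graham's law gives d_HCl/d_NH₃ = rate_HCl/rate_NH₃ = √(M_NH₃/M_HCl) = √(17.03/36.46) = 0.6834.
With d_HCl + d_NH₃ = 145 cm, d_NH₃ = 145/(1 + 0.6834) = 86.13 cm.
d_HCl = 145 − 86.13 = 58.9 cm.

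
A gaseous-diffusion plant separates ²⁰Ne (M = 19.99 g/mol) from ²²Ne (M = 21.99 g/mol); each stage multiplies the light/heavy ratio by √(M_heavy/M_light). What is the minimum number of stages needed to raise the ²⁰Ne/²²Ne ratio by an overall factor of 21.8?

Single-stage factor α = √(21.99/19.99), so ln α = ½ ln(1.10005) = 0.04768.
Need α^N ≥ 21.8 ⇒ N ≥ ln(21.8) / ln α = 3.082 / 0.04768 = 64.64.
Rounding up, N = 65 stages.

65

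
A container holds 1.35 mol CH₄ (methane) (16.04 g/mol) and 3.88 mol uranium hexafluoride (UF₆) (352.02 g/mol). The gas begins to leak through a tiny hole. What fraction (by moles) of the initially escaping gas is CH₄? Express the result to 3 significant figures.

Effusion rate of each component ∝ n_i/√M_i (partial pressure × 1/√M).
x_CH₄(eff) = (n_CH₄/√M_CH₄) / (n_CH₄/√M_CH₄ + n_UF₆/√M_UF₆)
= (1.35/√16.04) / (1.35/√16.04 + 3.88/√352.02) = 0.3371/(0.3371 + 0.2068) = 0.620.

0.620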